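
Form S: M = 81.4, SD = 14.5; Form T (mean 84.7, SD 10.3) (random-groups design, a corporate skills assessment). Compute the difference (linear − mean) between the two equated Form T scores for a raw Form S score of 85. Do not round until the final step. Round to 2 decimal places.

-1.04

Mean-equated: 85 + (84.7 − 81.4) = 88.30
Linear-equated: (10.3/14.5)(85 − 81.4) + 84.7 = 87.257
Difference = 87.257 − 88.30 = -1.04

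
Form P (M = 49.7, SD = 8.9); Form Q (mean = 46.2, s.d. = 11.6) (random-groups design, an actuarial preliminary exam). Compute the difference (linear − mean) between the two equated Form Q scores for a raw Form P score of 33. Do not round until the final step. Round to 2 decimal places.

-5.07

Mean-equated: 33 + (46.2 − 49.7) = 29.50
Linear-equated: (11.6/8.9)(33 − 49.7) + 46.2 = 24.434
Difference = 24.434 − 29.50 = -5.07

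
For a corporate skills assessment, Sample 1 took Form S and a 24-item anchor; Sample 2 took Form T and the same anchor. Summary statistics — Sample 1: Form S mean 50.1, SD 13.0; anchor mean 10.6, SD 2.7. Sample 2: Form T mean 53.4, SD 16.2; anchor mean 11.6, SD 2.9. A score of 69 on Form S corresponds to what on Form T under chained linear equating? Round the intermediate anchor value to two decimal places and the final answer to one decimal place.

Form S → anchor (Sample 1): v = (2.7/13.0)(69 − 50.1) + 10.6 = 14.53
anchor → Form T (Sample 2): y = (16.2/2.9)(14.53 − 11.6) + 53.4 = 69.8

69.8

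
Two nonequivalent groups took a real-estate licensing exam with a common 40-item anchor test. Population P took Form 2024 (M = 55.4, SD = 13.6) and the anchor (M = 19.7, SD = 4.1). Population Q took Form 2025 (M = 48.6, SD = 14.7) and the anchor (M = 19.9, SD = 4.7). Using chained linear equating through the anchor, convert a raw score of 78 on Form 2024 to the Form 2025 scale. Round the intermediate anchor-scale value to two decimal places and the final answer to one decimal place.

69.3

Form 2024 → anchor (Population P): v = (4.1/13.6)(78 − 55.4) + 19.7 = 26.51
anchor → Form 2025 (Population Q): y = (14.7/4.7)(26.51 − 19.9) + 48.6 = 69.3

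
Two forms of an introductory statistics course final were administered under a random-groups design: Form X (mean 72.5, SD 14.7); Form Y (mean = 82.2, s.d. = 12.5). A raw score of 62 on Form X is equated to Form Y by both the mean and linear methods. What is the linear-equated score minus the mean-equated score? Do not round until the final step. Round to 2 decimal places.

1.57

Mean-equated: 62 + (82.2 − 72.5) = 71.70
Linear-equated: (12.5/14.7)(62 − 72.5) + 82.2 = 73.271
Difference = 73.271 − 71.70 = 1.57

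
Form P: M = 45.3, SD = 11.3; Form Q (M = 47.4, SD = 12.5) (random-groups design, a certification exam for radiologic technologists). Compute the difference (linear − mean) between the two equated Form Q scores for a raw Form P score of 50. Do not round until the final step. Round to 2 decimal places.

Mean-equated: 50 + (47.4 − 45.3) = 52.10
Linear-equated: (12.5/11.3)(50 − 45.3) + 47.4 = 52.599
Difference = 52.599 − 52.10 = 0.50

0.50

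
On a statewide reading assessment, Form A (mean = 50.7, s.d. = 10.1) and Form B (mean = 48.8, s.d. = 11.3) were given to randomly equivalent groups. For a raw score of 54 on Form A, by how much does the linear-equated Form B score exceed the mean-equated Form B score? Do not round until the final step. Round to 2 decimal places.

0.39

Mean-equated: 54 + (48.8 − 50.7) = 52.10
Linear-equated: (11.3/10.1)(54 − 50.7) + 48.8 = 52.492
Difference = 52.492 − 52.10 = 0.39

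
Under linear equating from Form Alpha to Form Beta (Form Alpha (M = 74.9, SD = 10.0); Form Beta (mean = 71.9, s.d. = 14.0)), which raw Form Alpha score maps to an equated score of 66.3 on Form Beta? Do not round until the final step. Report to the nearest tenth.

70.9

Invert y = (SD_Y/SD_X)(x − M_X) + M_Y:
x = (SD_X/SD_Y)(y − M_Y) + M_X = (10.0/14.0)(66.3 − 71.9) + 74.9
x = 0.714286 × -5.600 + 74.9 = 70.9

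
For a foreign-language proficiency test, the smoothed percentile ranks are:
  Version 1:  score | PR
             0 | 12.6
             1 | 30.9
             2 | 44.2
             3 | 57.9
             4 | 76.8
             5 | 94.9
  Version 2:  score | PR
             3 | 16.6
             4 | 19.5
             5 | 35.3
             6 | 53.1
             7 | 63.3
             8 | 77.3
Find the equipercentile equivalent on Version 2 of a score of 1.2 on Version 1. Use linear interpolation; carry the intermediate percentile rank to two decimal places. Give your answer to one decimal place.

PR of 1.2 on Version 1: 30.9 + (1.2 − 1)/(2 − 1) × (44.2 − 30.9) = 33.56
On Version 2, PR 33.56 falls between score 4 (PR 19.5) and 5 (PR 35.3).
Interpolate: 4 + (33.56 − 19.5)/(35.3 − 19.5) × (5 − 4) = 4.9

4.9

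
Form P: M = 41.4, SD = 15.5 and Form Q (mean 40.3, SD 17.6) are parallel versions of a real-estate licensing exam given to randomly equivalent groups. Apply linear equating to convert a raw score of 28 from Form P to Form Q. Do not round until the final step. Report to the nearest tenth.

Linear equating: y = (SD_Y/SD_X)(x − M_X) + M_Y
y = (17.6/15.5)(28 − 41.4) + 40.3
y = 1.135484 × -13.4 + 40.3 = -15.2155 + 40.3 = 25.1

25.1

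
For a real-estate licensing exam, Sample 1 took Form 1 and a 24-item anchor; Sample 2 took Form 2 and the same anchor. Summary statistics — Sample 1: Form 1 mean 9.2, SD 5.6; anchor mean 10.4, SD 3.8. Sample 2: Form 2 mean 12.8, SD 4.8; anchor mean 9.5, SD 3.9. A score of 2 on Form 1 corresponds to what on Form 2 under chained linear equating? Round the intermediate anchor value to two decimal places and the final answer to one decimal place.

Form 1 → anchor (Sample 1): v = (3.8/5.6)(2 − 9.2) + 10.4 = 5.51
anchor → Form 2 (Sample 2): y = (4.8/3.9)(5.51 − 9.5) + 12.8 = 7.9

7.9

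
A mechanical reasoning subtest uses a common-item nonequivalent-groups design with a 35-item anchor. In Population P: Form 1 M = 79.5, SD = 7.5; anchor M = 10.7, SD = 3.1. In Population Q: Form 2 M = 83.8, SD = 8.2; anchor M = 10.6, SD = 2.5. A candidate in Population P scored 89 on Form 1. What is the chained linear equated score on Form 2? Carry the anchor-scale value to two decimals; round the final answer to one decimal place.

97.0

Form 1 → anchor (Population P): v = (3.1/7.5)(89 − 79.5) + 10.7 = 14.63
anchor → Form 2 (Population Q): y = (8.2/2.5)(14.63 − 10.6) + 83.8 = 97.0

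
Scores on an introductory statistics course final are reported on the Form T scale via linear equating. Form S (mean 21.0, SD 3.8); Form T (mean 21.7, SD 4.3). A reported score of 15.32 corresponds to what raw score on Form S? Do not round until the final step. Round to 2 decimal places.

15.36

Invert y = (SD_Y/SD_X)(x − M_X) + M_Y:
x = (SD_X/SD_Y)(y − M_Y) + M_X = (3.8/4.3)(15.32 − 21.7) + 21.0
x = 0.883721 × -6.380 + 21.0 = 15.36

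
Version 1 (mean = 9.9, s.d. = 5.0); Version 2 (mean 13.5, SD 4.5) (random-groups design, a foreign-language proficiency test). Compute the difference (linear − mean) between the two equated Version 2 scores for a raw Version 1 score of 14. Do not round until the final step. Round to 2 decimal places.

-0.41

Mean-equated: 14 + (13.5 − 9.9) = 17.60
Linear-equated: (4.5/5.0)(14 − 9.9) + 13.5 = 17.190
Difference = 17.190 − 17.60 = -0.41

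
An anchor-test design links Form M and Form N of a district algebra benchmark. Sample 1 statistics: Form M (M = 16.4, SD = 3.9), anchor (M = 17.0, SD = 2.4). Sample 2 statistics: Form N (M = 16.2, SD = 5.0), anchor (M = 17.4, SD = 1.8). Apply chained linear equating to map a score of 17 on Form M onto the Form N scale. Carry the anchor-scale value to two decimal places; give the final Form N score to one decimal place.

Form M → anchor (Sample 1): v = (2.4/3.9)(17 − 16.4) + 17.0 = 17.37
anchor → Form N (Sample 2): y = (5.0/1.8)(17.37 − 17.4) + 16.2 = 16.1

16.1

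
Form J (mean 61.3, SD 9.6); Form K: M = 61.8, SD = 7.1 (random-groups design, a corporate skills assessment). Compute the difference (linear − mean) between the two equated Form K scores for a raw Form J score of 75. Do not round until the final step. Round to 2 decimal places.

-3.57

Mean-equated: 75 + (61.8 − 61.3) = 75.50
Linear-equated: (7.1/9.6)(75 − 61.3) + 61.8 = 71.932
Difference = 71.932 − 75.50 = -3.57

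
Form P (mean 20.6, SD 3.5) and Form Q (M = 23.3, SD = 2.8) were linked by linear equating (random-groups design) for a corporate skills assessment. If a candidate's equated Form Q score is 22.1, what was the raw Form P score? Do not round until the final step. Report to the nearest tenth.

Invert y = (SD_Y/SD_X)(x − M_X) + M_Y:
x = (SD_X/SD_Y)(y − M_Y) + M_X = (3.5/2.8)(22.1 − 23.3) + 20.6
x = 1.250000 × -1.200 + 20.6 = 19.1

19.1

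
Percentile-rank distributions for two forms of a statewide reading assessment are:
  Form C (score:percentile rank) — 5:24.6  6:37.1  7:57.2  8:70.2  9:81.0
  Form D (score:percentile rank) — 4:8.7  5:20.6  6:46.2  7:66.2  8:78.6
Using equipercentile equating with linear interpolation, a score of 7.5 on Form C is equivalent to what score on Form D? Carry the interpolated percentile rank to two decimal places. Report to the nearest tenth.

6.9

PR of 7.5 on Form C: 57.2 + (7.5 − 7)/(8 − 7) × (70.2 − 57.2) = 63.70
On Form D, PR 63.70 falls between score 6 (PR 46.2) and 7 (PR 66.2).
Interpolate: 6 + (63.70 − 46.2)/(66.2 − 46.2) × (7 − 6) = 6.9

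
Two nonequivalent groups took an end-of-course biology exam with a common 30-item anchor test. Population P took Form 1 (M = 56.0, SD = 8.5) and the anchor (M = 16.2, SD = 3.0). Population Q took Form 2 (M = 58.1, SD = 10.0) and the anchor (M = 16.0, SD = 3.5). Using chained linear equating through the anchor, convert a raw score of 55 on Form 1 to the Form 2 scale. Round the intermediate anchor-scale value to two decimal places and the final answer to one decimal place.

57.7

Form 1 → anchor (Population P): v = (3.0/8.5)(55 − 56.0) + 16.2 = 15.85
anchor → Form 2 (Population Q): y = (10.0/3.5)(15.85 − 16.0) + 58.1 = 57.7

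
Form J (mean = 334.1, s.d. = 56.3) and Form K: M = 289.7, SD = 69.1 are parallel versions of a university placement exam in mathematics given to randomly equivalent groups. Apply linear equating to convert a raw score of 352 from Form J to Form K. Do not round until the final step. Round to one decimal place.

311.7

Linear equating: y = (SD_Y/SD_X)(x − M_X) + M_Y
y = (69.1/56.3)(352 − 334.1) + 289.7
y = 1.227353 × 17.9 + 289.7 = 21.9696 + 289.7 = 311.7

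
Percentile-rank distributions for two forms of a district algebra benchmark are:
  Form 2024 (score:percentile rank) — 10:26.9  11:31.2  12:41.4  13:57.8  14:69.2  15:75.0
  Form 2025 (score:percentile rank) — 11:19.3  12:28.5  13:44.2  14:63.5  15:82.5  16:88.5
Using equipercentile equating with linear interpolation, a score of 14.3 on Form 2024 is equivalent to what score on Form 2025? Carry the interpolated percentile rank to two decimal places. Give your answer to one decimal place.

PR of 14.3 on Form 2024: 69.2 + (14.3 − 14)/(15 − 14) × (75.0 − 69.2) = 70.94
On Form 2025, PR 70.94 falls between score 14 (PR 63.5) and 15 (PR 82.5).
Interpolate: 14 + (70.94 − 63.5)/(82.5 − 63.5) × (15 − 14) = 14.4

14.4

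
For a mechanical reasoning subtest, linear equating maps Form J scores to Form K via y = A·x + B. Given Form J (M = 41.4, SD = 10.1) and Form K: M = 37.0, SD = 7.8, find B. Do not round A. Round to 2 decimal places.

A = SD_Y / SD_X = 7.8 / 10.1 = 0.772277
B = M_Y − A·M_X = 37.0 − 0.772277 × 41.4 = 5.03

5.03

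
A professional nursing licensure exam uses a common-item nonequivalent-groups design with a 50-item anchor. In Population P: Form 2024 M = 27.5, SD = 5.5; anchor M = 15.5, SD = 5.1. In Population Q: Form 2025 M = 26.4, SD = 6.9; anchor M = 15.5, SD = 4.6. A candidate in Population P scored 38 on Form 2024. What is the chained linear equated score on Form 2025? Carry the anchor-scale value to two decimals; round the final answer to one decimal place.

41.0

Form 2024 → anchor (Population P): v = (5.1/5.5)(38 − 27.5) + 15.5 = 25.24
anchor → Form 2025 (Population Q): y = (6.9/4.6)(25.24 − 15.5) + 26.4 = 41.0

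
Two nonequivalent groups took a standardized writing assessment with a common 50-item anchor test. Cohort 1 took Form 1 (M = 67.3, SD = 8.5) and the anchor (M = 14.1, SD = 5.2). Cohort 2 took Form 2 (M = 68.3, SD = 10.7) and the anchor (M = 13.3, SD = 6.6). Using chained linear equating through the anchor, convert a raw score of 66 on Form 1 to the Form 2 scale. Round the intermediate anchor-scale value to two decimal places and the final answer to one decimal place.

Form 1 → anchor (Cohort 1): v = (5.2/8.5)(66 − 67.3) + 14.1 = 13.30
anchor → Form 2 (Cohort 2): y = (10.7/6.6)(13.30 − 13.3) + 68.3 = 68.3

68.3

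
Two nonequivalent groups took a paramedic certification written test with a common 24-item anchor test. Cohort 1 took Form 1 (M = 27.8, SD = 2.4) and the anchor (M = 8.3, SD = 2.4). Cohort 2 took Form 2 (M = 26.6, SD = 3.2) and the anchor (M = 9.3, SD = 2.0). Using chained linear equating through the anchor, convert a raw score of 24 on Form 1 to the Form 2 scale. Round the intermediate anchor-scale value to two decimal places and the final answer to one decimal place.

18.9

Form 1 → anchor (Cohort 1): v = (2.4/2.4)(24 − 27.8) + 8.3 = 4.50
anchor → Form 2 (Cohort 2): y = (3.2/2.0)(4.50 − 9.3) + 26.6 = 18.9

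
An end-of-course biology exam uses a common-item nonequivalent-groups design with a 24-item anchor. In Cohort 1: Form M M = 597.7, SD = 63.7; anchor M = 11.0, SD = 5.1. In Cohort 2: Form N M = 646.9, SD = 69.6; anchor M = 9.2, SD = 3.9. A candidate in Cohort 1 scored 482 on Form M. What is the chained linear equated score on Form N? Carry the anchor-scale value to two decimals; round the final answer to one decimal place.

Form M → anchor (Cohort 1): v = (5.1/63.7)(482 − 597.7) + 11.0 = 1.74
anchor → Form N (Cohort 2): y = (69.6/3.9)(1.74 − 9.2) + 646.9 = 513.8

513.8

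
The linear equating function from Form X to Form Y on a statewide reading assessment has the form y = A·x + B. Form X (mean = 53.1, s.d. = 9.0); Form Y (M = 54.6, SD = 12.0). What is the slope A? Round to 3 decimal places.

A = SD_Y / SD_X = 12.0 / 9.0 = 1.333

1.333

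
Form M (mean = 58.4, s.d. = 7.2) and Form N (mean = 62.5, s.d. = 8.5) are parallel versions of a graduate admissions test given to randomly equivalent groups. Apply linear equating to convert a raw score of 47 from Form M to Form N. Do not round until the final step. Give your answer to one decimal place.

49.0

Linear equating: y = (SD_Y/SD_X)(x − M_X) + M_Y
y = (8.5/7.2)(47 − 58.4) + 62.5
y = 1.180556 × -11.4 + 62.5 = -13.4583 + 62.5 = 49.0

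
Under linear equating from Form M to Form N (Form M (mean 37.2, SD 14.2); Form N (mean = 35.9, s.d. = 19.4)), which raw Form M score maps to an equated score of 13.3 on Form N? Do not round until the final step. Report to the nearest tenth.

20.7

Invert y = (SD_Y/SD_X)(x − M_X) + M_Y:
x = (SD_X/SD_Y)(y − M_Y) + M_X = (14.2/19.4)(13.3 − 35.9) + 37.2
x = 0.731959 × -22.600 + 37.2 = 20.7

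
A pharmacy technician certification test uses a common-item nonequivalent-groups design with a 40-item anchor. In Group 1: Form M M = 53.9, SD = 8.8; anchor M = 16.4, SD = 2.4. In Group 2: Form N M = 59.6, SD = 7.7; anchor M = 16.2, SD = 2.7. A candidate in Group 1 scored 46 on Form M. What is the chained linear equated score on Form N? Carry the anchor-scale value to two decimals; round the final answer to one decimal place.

54.0

Form M → anchor (Group 1): v = (2.4/8.8)(46 − 53.9) + 16.4 = 14.25
anchor → Form N (Group 2): y = (7.7/2.7)(14.25 − 16.2) + 59.6 = 54.0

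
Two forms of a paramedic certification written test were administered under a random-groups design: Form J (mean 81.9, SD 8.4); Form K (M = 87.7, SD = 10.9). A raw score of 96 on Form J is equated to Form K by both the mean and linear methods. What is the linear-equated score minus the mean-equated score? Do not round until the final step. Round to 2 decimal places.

Mean-equated: 96 + (87.7 − 81.9) = 101.80
Linear-equated: (10.9/8.4)(96 − 81.9) + 87.7 = 105.996
Difference = 105.996 − 101.80 = 4.20

4.20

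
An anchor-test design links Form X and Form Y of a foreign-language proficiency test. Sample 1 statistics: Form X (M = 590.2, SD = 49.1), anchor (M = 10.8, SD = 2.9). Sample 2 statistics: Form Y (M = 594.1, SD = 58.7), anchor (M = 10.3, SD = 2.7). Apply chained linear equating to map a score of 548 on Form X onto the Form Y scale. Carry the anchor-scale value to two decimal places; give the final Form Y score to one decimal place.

550.8

Form X → anchor (Sample 1): v = (2.9/49.1)(548 − 590.2) + 10.8 = 8.31
anchor → Form Y (Sample 2): y = (58.7/2.7)(8.31 − 10.3) + 594.1 = 550.8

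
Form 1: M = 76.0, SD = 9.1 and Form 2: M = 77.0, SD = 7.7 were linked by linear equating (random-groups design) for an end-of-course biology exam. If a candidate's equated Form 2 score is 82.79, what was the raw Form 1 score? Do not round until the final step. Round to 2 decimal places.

Invert y = (SD_Y/SD_X)(x − M_X) + M_Y:
x = (SD_X/SD_Y)(y − M_Y) + M_X = (9.1/7.7)(82.79 − 77.0) + 76.0
x = 1.181818 × 5.790 + 76.0 = 82.84

82.84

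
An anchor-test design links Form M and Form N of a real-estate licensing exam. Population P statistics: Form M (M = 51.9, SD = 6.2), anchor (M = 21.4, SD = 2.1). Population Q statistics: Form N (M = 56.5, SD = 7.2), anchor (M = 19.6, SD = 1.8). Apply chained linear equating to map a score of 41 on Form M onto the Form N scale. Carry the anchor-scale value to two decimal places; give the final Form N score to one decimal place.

Form M → anchor (Population P): v = (2.1/6.2)(41 − 51.9) + 21.4 = 17.71
anchor → Form N (Population Q): y = (7.2/1.8)(17.71 − 19.6) + 56.5 = 48.9

48.9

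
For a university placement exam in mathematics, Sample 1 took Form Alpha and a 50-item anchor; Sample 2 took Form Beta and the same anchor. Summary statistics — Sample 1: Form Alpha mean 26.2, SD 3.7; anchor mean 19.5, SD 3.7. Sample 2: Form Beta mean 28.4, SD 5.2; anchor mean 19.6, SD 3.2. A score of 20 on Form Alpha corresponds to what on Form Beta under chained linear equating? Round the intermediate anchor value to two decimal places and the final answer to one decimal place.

18.2

Form Alpha → anchor (Sample 1): v = (3.7/3.7)(20 − 26.2) + 19.5 = 13.30
anchor → Form Beta (Sample 2): y = (5.2/3.2)(13.30 − 19.6) + 28.4 = 18.2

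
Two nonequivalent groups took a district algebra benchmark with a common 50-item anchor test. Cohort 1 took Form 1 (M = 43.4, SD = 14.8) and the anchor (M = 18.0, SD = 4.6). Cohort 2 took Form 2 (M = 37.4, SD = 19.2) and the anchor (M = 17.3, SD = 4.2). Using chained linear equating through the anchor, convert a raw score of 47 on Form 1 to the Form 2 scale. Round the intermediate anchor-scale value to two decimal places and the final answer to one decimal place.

45.7

Form 1 → anchor (Cohort 1): v = (4.6/14.8)(47 − 43.4) + 18.0 = 19.12
anchor → Form 2 (Cohort 2): y = (19.2/4.2)(19.12 − 17.3) + 37.4 = 45.7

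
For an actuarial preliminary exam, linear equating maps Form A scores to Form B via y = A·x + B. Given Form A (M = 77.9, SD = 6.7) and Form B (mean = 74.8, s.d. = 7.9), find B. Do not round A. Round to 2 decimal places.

A = SD_Y / SD_X = 7.9 / 6.7 = 1.179104
B = M_Y − A·M_X = 74.8 − 1.179104 × 77.9 = -17.05

-17.05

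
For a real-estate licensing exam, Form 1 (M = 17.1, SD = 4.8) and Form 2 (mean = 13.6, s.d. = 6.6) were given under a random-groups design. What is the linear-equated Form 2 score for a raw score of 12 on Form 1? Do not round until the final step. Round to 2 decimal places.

6.59

Linear equating: y = (SD_Y/SD_X)(x − M_X) + M_Y
y = (6.6/4.8)(12 − 17.1) + 13.6
y = 1.375000 × -5.1 + 13.6 = -7.0125 + 13.6 = 6.59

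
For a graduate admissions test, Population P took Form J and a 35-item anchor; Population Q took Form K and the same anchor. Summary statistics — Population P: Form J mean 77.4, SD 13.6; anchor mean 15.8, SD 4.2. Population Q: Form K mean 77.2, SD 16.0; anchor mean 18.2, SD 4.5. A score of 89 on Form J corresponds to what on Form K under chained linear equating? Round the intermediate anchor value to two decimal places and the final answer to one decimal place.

Form J → anchor (Population P): v = (4.2/13.6)(89 − 77.4) + 15.8 = 19.38
anchor → Form K (Population Q): y = (16.0/4.5)(19.38 − 18.2) + 77.2 = 81.4

81.4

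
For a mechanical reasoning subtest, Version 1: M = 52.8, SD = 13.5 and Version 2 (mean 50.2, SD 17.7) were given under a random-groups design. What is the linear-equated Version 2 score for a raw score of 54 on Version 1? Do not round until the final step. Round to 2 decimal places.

51.77

Linear equating: y = (SD_Y/SD_X)(x − M_X) + M_Y
y = (17.7/13.5)(54 − 52.8) + 50.2
y = 1.311111 × 1.2 + 50.2 = 1.5733 + 50.2 = 51.77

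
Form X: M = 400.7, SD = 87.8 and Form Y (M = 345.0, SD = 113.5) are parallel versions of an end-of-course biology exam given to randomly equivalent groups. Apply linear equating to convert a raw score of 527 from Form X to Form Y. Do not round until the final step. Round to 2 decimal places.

Linear equating: y = (SD_Y/SD_X)(x − M_X) + M_Y
y = (113.5/87.8)(527 − 400.7) + 345.0
y = 1.292711 × 126.3 + 345.0 = 163.2694 + 345.0 = 508.27

508.27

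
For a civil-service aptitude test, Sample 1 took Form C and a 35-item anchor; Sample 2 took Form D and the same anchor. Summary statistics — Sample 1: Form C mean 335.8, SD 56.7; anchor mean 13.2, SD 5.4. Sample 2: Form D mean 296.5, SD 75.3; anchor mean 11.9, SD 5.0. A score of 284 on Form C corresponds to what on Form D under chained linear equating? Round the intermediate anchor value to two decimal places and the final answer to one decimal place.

Form C → anchor (Sample 1): v = (5.4/56.7)(284 − 335.8) + 13.2 = 8.27
anchor → Form D (Sample 2): y = (75.3/5.0)(8.27 − 11.9) + 296.5 = 241.8

241.8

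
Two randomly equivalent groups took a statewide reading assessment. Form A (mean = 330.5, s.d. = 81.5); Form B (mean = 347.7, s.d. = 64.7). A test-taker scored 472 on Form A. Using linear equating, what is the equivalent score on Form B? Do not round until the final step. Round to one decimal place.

Linear equating: y = (SD_Y/SD_X)(x − M_X) + M_Y
y = (64.7/81.5)(472 − 330.5) + 347.7
y = 0.793865 × 141.5 + 347.7 = 112.3319 + 347.7 = 460.0

460.0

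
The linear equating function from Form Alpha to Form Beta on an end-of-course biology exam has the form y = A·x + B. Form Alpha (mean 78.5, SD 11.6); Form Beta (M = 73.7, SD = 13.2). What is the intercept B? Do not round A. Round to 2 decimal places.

-15.63

A = SD_Y / SD_X = 13.2 / 11.6 = 1.137931
B = M_Y − A·M_X = 73.7 − 1.137931 × 78.5 = -15.63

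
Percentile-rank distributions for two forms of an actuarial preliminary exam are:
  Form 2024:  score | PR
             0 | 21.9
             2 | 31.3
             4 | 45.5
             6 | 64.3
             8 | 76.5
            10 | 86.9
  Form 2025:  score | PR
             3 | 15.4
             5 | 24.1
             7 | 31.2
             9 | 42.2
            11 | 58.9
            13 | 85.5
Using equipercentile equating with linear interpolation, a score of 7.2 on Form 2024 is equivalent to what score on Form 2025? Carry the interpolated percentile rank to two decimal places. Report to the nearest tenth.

PR of 7.2 on Form 2024: 64.3 + (7.2 − 6)/(8 − 6) × (76.5 − 64.3) = 71.62
On Form 2025, PR 71.62 falls between score 11 (PR 58.9) and 13 (PR 85.5).
Interpolate: 11 + (71.62 − 58.9)/(85.5 − 58.9) × (13 − 11) = 12.0

12.0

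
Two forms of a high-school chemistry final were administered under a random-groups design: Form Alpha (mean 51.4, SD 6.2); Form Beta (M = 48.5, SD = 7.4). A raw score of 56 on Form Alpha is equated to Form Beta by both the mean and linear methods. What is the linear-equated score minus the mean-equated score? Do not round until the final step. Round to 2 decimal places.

Mean-equated: 56 + (48.5 − 51.4) = 53.10
Linear-equated: (7.4/6.2)(56 − 51.4) + 48.5 = 53.990
Difference = 53.990 − 53.10 = 0.89

0.89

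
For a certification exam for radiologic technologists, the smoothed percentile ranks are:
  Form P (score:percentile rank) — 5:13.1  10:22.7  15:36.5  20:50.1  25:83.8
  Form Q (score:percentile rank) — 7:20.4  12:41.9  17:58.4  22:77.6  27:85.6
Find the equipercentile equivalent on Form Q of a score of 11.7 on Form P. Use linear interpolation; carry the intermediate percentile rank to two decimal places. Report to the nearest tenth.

8.6

PR of 11.7 on Form P: 22.7 + (11.7 − 10)/(15 − 10) × (36.5 − 22.7) = 27.39
On Form Q, PR 27.39 falls between score 7 (PR 20.4) and 12 (PR 41.9).
Interpolate: 7 + (27.39 − 20.4)/(41.9 − 20.4) × (12 − 7) = 8.6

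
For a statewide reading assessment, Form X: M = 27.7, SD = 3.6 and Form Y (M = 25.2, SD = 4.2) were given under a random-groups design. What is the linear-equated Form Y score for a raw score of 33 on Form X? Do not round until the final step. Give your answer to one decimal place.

Linear equating: y = (SD_Y/SD_X)(x − M_X) + M_Y
y = (4.2/3.6)(33 − 27.7) + 25.2
y = 1.166667 × 5.3 + 25.2 = 6.1833 + 25.2 = 31.4

31.4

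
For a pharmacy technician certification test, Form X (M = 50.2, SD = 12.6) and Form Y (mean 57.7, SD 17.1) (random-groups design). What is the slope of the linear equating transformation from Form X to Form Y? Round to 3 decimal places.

1.357

A = SD_Y / SD_X = 17.1 / 12.6 = 1.357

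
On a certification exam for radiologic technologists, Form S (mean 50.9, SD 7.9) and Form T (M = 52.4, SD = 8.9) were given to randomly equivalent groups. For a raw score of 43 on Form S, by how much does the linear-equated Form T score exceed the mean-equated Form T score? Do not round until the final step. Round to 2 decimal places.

Mean-equated: 43 + (52.4 − 50.9) = 44.50
Linear-equated: (8.9/7.9)(43 − 50.9) + 52.4 = 43.500
Difference = 43.500 − 44.50 = -1.00

-1.00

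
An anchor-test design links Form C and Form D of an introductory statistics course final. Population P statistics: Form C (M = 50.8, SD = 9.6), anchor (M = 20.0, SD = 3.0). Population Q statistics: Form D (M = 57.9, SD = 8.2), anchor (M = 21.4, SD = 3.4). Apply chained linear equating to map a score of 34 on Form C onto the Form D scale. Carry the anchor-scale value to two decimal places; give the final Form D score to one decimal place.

Form C → anchor (Population P): v = (3.0/9.6)(34 − 50.8) + 20.0 = 14.75
anchor → Form D (Population Q): y = (8.2/3.4)(14.75 − 21.4) + 57.9 = 41.9

41.9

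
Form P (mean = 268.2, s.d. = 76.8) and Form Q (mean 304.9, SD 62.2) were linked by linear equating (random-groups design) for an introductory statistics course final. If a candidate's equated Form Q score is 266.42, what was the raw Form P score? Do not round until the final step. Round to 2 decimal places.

Invert y = (SD_Y/SD_X)(x − M_X) + M_Y:
x = (SD_X/SD_Y)(y − M_Y) + M_X = (76.8/62.2)(266.42 − 304.9) + 268.2
x = 1.234727 × -38.480 + 268.2 = 220.69

220.69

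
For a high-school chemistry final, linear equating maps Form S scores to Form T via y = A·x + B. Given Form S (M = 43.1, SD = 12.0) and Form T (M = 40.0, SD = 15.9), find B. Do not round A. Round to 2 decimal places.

-17.11

A = SD_Y / SD_X = 15.9 / 12.0 = 1.325000
B = M_Y − A·M_X = 40.0 − 1.325000 × 43.1 = -17.11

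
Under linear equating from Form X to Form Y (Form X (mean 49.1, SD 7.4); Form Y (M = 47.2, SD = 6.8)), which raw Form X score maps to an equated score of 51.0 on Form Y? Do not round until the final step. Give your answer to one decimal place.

Invert y = (SD_Y/SD_X)(x − M_X) + M_Y:
x = (SD_X/SD_Y)(y − M_Y) + M_X = (7.4/6.8)(51.0 − 47.2) + 49.1
x = 1.088235 × 3.800 + 49.1 = 53.2

53.2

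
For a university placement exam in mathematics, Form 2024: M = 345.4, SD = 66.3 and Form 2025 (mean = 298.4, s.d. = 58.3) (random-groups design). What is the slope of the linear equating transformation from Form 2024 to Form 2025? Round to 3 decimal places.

0.879

A = SD_Y / SD_X = 58.3 / 66.3 = 0.879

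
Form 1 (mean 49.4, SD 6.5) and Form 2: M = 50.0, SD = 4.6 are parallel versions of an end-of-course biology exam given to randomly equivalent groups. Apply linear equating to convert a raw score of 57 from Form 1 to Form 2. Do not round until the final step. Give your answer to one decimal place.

55.4

Linear equating: y = (SD_Y/SD_X)(x − M_X) + M_Y
y = (4.6/6.5)(57 − 49.4) + 50.0
y = 0.707692 × 7.6 + 50.0 = 5.3785 + 50.0 = 55.4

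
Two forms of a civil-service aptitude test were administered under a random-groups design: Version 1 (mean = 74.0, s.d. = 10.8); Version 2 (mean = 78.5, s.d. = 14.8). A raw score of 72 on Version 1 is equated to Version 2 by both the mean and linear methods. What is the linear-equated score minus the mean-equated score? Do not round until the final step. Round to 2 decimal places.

-0.74

Mean-equated: 72 + (78.5 − 74.0) = 76.50
Linear-equated: (14.8/10.8)(72 − 74.0) + 78.5 = 75.759
Difference = 75.759 − 76.50 = -0.74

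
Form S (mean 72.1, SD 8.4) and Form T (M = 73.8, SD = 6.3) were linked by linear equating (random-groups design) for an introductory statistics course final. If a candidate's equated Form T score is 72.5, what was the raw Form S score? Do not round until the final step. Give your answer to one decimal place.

70.4

Invert y = (SD_Y/SD_X)(x − M_X) + M_Y:
x = (SD_X/SD_Y)(y − M_Y) + M_X = (8.4/6.3)(72.5 − 73.8) + 72.1
x = 1.333333 × -1.300 + 72.1 = 70.4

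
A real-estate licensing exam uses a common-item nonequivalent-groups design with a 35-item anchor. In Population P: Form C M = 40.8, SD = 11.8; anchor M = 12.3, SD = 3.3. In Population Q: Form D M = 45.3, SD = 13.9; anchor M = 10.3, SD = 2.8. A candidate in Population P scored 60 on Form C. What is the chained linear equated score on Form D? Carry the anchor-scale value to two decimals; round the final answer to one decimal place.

Form C → anchor (Population P): v = (3.3/11.8)(60 − 40.8) + 12.3 = 17.67
anchor → Form D (Population Q): y = (13.9/2.8)(17.67 − 10.3) + 45.3 = 81.9

81.9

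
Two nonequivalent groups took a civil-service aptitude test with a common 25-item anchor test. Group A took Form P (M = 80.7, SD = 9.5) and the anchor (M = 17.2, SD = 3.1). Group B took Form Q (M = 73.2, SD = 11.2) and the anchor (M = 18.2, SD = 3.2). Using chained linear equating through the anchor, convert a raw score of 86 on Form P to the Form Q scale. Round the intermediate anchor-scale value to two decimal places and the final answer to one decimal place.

75.8

Form P → anchor (Group A): v = (3.1/9.5)(86 − 80.7) + 17.2 = 18.93
anchor → Form Q (Group B): y = (11.2/3.2)(18.93 − 18.2) + 73.2 = 75.8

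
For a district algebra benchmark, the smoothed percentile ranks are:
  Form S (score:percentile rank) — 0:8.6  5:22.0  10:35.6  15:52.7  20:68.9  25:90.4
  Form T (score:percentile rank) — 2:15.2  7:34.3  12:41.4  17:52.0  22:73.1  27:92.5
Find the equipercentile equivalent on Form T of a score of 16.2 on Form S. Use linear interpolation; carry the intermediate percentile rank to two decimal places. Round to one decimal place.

PR of 16.2 on Form S: 52.7 + (16.2 − 15)/(20 − 15) × (68.9 − 52.7) = 56.59
On Form T, PR 56.59 falls between score 17 (PR 52.0) and 22 (PR 73.1).
Interpolate: 17 + (56.59 − 52.0)/(73.1 − 52.0) × (22 − 17) = 18.1

18.1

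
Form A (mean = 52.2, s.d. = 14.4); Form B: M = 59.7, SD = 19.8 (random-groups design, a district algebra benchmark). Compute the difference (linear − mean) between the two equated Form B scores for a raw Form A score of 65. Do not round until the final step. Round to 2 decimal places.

4.80

Mean-equated: 65 + (59.7 − 52.2) = 72.50
Linear-equated: (19.8/14.4)(65 − 52.2) + 59.7 = 77.300
Difference = 77.300 − 72.50 = 4.80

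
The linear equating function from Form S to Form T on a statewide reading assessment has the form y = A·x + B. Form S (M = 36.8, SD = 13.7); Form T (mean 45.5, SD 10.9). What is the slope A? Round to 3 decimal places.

0.796

A = SD_Y / SD_X = 10.9 / 13.7 = 0.796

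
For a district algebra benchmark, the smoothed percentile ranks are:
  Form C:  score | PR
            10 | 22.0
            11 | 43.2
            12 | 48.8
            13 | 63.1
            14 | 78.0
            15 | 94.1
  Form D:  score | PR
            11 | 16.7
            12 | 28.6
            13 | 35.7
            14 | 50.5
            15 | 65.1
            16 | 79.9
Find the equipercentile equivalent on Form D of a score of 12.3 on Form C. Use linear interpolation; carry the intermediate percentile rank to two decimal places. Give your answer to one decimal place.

14.2

PR of 12.3 on Form C: 48.8 + (12.3 − 12)/(13 − 12) × (63.1 − 48.8) = 53.09
On Form D, PR 53.09 falls between score 14 (PR 50.5) and 15 (PR 65.1).
Interpolate: 14 + (53.09 − 50.5)/(65.1 − 50.5) × (15 − 14) = 14.2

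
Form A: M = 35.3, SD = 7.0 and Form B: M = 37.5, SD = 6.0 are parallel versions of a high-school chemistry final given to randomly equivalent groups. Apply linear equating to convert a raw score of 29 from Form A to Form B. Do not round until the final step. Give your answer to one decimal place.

Linear equating: y = (SD_Y/SD_X)(x − M_X) + M_Y
y = (6.0/7.0)(29 − 35.3) + 37.5
y = 0.857143 × -6.3 + 37.5 = -5.4000 + 37.5 = 32.1

32.1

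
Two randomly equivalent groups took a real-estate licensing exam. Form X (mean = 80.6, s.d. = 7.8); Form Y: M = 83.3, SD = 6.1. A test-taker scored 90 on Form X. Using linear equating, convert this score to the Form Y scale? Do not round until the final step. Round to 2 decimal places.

90.65

Linear equating: y = (SD_Y/SD_X)(x − M_X) + M_Y
y = (6.1/7.8)(90 − 80.6) + 83.3
y = 0.782051 × 9.4 + 83.3 = 7.3513 + 83.3 = 90.65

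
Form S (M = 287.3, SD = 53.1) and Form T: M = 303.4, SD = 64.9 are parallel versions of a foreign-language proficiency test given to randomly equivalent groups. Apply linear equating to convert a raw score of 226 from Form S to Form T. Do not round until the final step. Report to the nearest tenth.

Linear equating: y = (SD_Y/SD_X)(x − M_X) + M_Y
y = (64.9/53.1)(226 − 287.3) + 303.4
y = 1.222222 × -61.3 + 303.4 = -74.9222 + 303.4 = 228.5

228.5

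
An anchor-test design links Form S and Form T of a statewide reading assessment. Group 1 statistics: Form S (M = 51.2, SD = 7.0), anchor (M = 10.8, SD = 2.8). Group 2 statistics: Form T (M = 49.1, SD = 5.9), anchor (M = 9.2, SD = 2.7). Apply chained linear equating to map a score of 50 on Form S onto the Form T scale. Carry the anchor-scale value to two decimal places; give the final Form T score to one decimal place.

51.5

Form S → anchor (Group 1): v = (2.8/7.0)(50 − 51.2) + 10.8 = 10.32
anchor → Form T (Group 2): y = (5.9/2.7)(10.32 − 9.2) + 49.1 = 51.5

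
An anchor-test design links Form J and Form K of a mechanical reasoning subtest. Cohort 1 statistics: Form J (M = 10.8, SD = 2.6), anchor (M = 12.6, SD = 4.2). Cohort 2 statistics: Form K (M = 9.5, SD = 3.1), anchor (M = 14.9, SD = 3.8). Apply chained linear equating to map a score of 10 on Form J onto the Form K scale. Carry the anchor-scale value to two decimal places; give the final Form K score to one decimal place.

Form J → anchor (Cohort 1): v = (4.2/2.6)(10 − 10.8) + 12.6 = 11.31
anchor → Form K (Cohort 2): y = (3.1/3.8)(11.31 − 14.9) + 9.5 = 6.6

6.6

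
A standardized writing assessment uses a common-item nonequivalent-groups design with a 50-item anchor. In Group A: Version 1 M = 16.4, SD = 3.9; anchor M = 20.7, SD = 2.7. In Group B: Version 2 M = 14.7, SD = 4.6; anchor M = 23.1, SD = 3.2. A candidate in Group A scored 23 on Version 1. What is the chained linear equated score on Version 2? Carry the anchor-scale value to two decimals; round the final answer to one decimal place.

Version 1 → anchor (Group A): v = (2.7/3.9)(23 − 16.4) + 20.7 = 25.27
anchor → Version 2 (Group B): y = (4.6/3.2)(25.27 − 23.1) + 14.7 = 17.8

17.8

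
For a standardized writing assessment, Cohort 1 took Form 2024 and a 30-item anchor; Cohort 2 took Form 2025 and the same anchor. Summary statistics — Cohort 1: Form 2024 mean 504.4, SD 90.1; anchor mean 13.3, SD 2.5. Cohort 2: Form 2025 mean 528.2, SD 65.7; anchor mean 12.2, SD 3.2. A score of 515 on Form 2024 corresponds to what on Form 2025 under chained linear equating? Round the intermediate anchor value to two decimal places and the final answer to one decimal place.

Form 2024 → anchor (Cohort 1): v = (2.5/90.1)(515 − 504.4) + 13.3 = 13.59
anchor → Form 2025 (Cohort 2): y = (65.7/3.2)(13.59 − 12.2) + 528.2 = 556.7

556.7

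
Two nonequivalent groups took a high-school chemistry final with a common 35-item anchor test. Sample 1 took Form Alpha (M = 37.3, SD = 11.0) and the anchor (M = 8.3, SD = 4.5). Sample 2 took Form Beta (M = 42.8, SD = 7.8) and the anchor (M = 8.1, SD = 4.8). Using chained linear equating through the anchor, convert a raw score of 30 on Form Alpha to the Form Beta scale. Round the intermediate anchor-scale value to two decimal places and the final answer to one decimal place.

38.3

Form Alpha → anchor (Sample 1): v = (4.5/11.0)(30 − 37.3) + 8.3 = 5.31
anchor → Form Beta (Sample 2): y = (7.8/4.8)(5.31 − 8.1) + 42.8 = 38.3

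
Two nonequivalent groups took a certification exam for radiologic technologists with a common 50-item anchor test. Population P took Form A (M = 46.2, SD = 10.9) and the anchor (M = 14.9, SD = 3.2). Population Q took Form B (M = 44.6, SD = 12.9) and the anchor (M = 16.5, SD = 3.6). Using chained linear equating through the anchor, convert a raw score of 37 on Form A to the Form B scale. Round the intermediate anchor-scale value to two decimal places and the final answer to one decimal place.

Form A → anchor (Population P): v = (3.2/10.9)(37 − 46.2) + 14.9 = 12.20
anchor → Form B (Population Q): y = (12.9/3.6)(12.20 − 16.5) + 44.6 = 29.2

29.2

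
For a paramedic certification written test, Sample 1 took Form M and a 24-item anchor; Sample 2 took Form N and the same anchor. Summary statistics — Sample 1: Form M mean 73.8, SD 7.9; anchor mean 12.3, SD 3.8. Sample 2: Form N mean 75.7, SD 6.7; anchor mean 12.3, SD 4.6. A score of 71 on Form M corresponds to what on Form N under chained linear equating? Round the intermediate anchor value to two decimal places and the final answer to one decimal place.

Form M → anchor (Sample 1): v = (3.8/7.9)(71 − 73.8) + 12.3 = 10.95
anchor → Form N (Sample 2): y = (6.7/4.6)(10.95 − 12.3) + 75.7 = 73.7

73.7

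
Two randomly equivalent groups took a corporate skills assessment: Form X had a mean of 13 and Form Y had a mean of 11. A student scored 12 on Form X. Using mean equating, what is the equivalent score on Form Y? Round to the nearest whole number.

Mean equating: y = x + (M_Y − M_X) = 12 + (11 − 13) = 10

10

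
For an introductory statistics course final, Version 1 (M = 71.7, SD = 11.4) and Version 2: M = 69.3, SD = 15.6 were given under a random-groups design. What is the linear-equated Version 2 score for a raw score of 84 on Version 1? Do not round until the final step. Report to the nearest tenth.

86.1

Linear equating: y = (SD_Y/SD_X)(x − M_X) + M_Y
y = (15.6/11.4)(84 − 71.7) + 69.3
y = 1.368421 × 12.3 + 69.3 = 16.8316 + 69.3 = 86.1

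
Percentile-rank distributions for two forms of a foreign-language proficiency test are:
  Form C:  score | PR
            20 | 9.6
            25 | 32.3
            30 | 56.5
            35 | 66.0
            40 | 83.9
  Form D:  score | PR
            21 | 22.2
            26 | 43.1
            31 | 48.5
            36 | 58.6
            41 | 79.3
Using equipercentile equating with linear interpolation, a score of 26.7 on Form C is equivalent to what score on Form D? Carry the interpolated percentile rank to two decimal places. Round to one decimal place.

25.4

PR of 26.7 on Form C: 32.3 + (26.7 − 25)/(30 − 25) × (56.5 − 32.3) = 40.53
On Form D, PR 40.53 falls between score 21 (PR 22.2) and 26 (PR 43.1).
Interpolate: 21 + (40.53 − 22.2)/(43.1 − 22.2) × (26 − 21) = 25.4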